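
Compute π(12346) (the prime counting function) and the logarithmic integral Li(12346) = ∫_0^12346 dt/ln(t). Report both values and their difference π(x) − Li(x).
π(12346) = 1474;  Li(12346) ≈ 1497.88;  π(x) − Li(x) ≈ -23.88.

Direct count of primes ≤ 12346 gives π(12346) = 1474. Numerical evaluation of the logarithmic integral gives Li(12346) ≈ 1497.88. The difference π(x) − Li(x) ≈ -23.88 is typically negative for small/moderate x (Li(x) overestimates), though Littlewood's theorem shows this sign changes infinitely often.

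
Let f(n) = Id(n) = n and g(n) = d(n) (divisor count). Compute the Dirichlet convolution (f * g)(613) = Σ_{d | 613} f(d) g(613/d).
(Id * d)(613) = 615

Divisors of 613: [1, 613]. For each d | 613:
  d = 1: Id(1) · d(613/1) = 1 · 2 = 2
  d = 613: Id(613) · d(613/613) = 613 · 1 = 613
Summing: (Id * d)(613) = 2 + 613 = 615.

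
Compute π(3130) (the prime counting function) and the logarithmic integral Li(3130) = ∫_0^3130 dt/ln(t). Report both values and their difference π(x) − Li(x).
π(3130) = 445;  Li(3130) ≈ 458.95;  π(x) − Li(x) ≈ -13.95.

Direct count of primes ≤ 3130 gives π(3130) = 445. Numerical evaluation of the logarithmic integral gives Li(3130) ≈ 458.95. The difference π(x) − Li(x) ≈ -13.95 is typically negative for small/moderate x (Li(x) overestimates), though Littlewood's theorem shows this sign changes infinitely often.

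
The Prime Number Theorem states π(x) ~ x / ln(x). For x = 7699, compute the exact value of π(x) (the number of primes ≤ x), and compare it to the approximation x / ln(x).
π(7699) = 977;  x/ln(x) ≈ 860.33;  relative error ≈ 11.94%.

Directly count primes up to 7699: π(7699) = 977. The PNT approximation gives 7699/ln(7699) ≈ 7699/8.94885 ≈ 860.33. Relative error (π(x) − x/ln(x)) / π(x) ≈ 11.94%; the approximation is known to undercount slightly (Li(x) is a better estimate).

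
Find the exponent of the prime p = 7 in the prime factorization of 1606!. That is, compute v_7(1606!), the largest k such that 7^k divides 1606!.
v_7(1606!) = 265

Legendre's formula: v_p(n!) = Σ_{k ≥ 1} ⌊n / p^k⌋. For p = 7, n = 1606, the terms are:
  ⌊1606/7^1⌋ = ⌊1606/7⌋ = 229
  ⌊1606/7^2⌋ = ⌊1606/49⌋ = 32
  ⌊1606/7^3⌋ = ⌊1606/343⌋ = 4
(the next term ⌊1606/7^4⌋ = 0, terminating the sum). Summing: v_7(1606!) = 229 + 32 + 4 = 265.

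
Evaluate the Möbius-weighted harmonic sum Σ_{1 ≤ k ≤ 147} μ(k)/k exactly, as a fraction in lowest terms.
Σ μ(k)/k = 66670440746206079837278951558338834430808994180477323/3338215550199730022503077710549980019122111551066811030

Values of μ(k) for 1 ≤ k ≤ 147: μ(1) = 1, μ(2) = -1, μ(3) = -1, μ(5) = -1, μ(6) = 1, μ(7) = -1, μ(10) = 1, μ(11) = -1, μ(13) = -1, μ(14) = 1, μ(15) = 1, μ(17) = -1, μ(19) = -1, μ(21) = 1, μ(22) = 1, μ(23) = -1, μ(26) = 1, μ(29) = -1, μ(30) = -1, μ(31) = -1, μ(33) = 1, μ(34) = 1, μ(35) = 1, μ(37) = -1, μ(38) = 1, μ(39) = 1, μ(41) = -1, μ(42) = -1, μ(43) = -1, μ(46) = 1, μ(47) = -1, μ(51) = 1, μ(53) = -1, μ(55) = 1, μ(57) = 1, μ(58) = 1, μ(59) = -1, μ(61) = -1, μ(62) = 1, μ(65) = 1, μ(66) = -1, μ(67) = -1, μ(69) = 1, μ(70) = -1, μ(71) = -1, μ(73) = -1, μ(74) = 1, μ(77) = 1, μ(78) = -1, μ(79) = -1, μ(82) = 1, μ(83) = -1, μ(85) = 1, μ(86) = 1, μ(87) = 1, μ(89) = -1, μ(91) = 1, μ(93) = 1, μ(94) = 1, μ(95) = 1, μ(97) = -1, μ(101) = -1, μ(102) = -1, μ(103) = -1, μ(105) = -1, μ(106) = 1, μ(107) = -1, μ(109) = -1, μ(110) = -1, μ(111) = 1, μ(113) = -1, μ(114) = -1, μ(115) = 1, μ(118) = 1, μ(119) = 1, μ(122) = 1, μ(123) = 1, μ(127) = -1, μ(129) = 1, μ(130) = -1, μ(131) = -1, μ(133) = 1, μ(134) = 1, μ(137) = -1, μ(138) = -1, μ(139) = -1, μ(141) = 1, μ(142) = 1, μ(143) = 1, μ(145) = 1, μ(146) = 1, with μ = 0 on non-squarefree integers. Summing μ(k)/k for k where μ(k) ≠ 0 gives 66670440746206079837278951558338834430808994180477323/3338215550199730022503077710549980019122111551066811030 ≈ 0.0200. (PNT ⟺ this sum → 0 as n → ∞.)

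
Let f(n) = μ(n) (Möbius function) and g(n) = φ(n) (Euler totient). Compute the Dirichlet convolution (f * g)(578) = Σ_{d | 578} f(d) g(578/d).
(μ * φ)(578) = 0

Divisors of 578: [1, 2, 17, 34, 289, 578]. For each d | 578:
  d = 1: μ(1) · φ(578/1) = 1 · 272 = 272
  d = 2: μ(2) · φ(578/2) = -1 · 272 = -272
  d = 17: μ(17) · φ(578/17) = -1 · 16 = -16
  d = 34: μ(34) · φ(578/34) = 1 · 16 = 16
  d = 289: μ(289) · φ(578/289) = 0 · 1 = 0
  d = 578: μ(578) · φ(578/578) = 0 · 1 = 0
Summing: (μ * φ)(578) = 272 + -272 + -16 + 16 + 0 + 0 = 0.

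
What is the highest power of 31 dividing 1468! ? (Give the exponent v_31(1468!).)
v_31(1468!) = 48

Legendre's formula: v_p(n!) = Σ_{k ≥ 1} ⌊n / p^k⌋. For p = 31, n = 1468, the terms are:
  ⌊1468/31^1⌋ = ⌊1468/31⌋ = 47
  ⌊1468/31^2⌋ = ⌊1468/961⌋ = 1
(the next term ⌊1468/31^3⌋ = 0, terminating the sum). Summing: v_31(1468!) = 47 + 1 = 48.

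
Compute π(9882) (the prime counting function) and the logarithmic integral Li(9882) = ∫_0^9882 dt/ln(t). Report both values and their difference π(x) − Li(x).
π(9882) = 1218;  Li(9882) ≈ 1233.32;  π(x) − Li(x) ≈ -15.32.

Direct count of primes ≤ 9882 gives π(9882) = 1218. Numerical evaluation of the logarithmic integral gives Li(9882) ≈ 1233.32. The difference π(x) − Li(x) ≈ -15.32 is typically negative for small/moderate x (Li(x) overestimates), though Littlewood's theorem shows this sign changes infinitely often.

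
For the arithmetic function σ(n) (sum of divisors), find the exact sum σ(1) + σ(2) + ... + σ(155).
Σ_{n ≤ 155} σ(n) = 19770

Compute σ(n) for each 1 ≤ n ≤ 155: σ(1) = 1, σ(2) = 3, σ(3) = 4, σ(4) = 7, σ(5) = 6, σ(6) = 12, σ(7) = 8, σ(8) = 15, σ(9) = 13, σ(10) = 18, σ(11) = 12, σ(12) = 28, σ(13) = 14, σ(14) = 24, σ(15) = 24, σ(16) = 31, σ(17) = 18, σ(18) = 39, σ(19) = 20, σ(20) = 42, σ(21) = 32, σ(22) = 36, σ(23) = 24, σ(24) = 60, σ(25) = 31, σ(26) = 42, σ(27) = 40, σ(28) = 56, σ(29) = 30, σ(30) = 72, σ(31) = 32, σ(32) = 63, σ(33) = 48, σ(34) = 54, σ(35) = 48, σ(36) = 91, σ(37) = 38, σ(38) = 60, σ(39) = 56, σ(40) = 90, σ(41) = 42, σ(42) = 96, σ(43) = 44, σ(44) = 84, σ(45) = 78, σ(46) = 72, σ(47) = 48, σ(48) = 124, σ(49) = 57, σ(50) = 93, σ(51) = 72, σ(52) = 98, σ(53) = 54, σ(54) = 120, σ(55) = 72, σ(56) = 120, σ(57) = 80, σ(58) = 90, σ(59) = 60, σ(60) = 168, σ(61) = 62, σ(62) = 96, σ(63) = 104, σ(64) = 127, σ(65) = 84, σ(66) = 144, σ(67) = 68, σ(68) = 126, σ(69) = 96, σ(70) = 144, σ(71) = 72, σ(72) = 195, σ(73) = 74, σ(74) = 114, σ(75) = 124, σ(76) = 140, σ(77) = 96, σ(78) = 168, σ(79) = 80, σ(80) = 186, σ(81) = 121, σ(82) = 126, σ(83) = 84, σ(84) = 224, σ(85) = 108, σ(86) = 132, σ(87) = 120, σ(88) = 180, σ(89) = 90, σ(90) = 234, σ(91) = 112, σ(92) = 168, σ(93) = 128, σ(94) = 144, σ(95) = 120, σ(96) = 252, σ(97) = 98, σ(98) = 171, σ(99) = 156, σ(100) = 217, σ(101) = 102, σ(102) = 216, σ(103) = 104, σ(104) = 210, σ(105) = 192, σ(106) = 162, σ(107) = 108, σ(108) = 280, σ(109) = 110, σ(110) = 216, σ(111) = 152, σ(112) = 248, σ(113) = 114, σ(114) = 240, σ(115) = 144, σ(116) = 210, σ(117) = 182, σ(118) = 180, σ(119) = 144, σ(120) = 360, σ(121) = 133, σ(122) = 186, σ(123) = 168, σ(124) = 224, σ(125) = 156, σ(126) = 312, σ(127) = 128, σ(128) = 255, σ(129) = 176, σ(130) = 252, σ(131) = 132, σ(132) = 336, σ(133) = 160, σ(134) = 204, σ(135) = 240, σ(136) = 270, σ(137) = 138, σ(138) = 288, σ(139) = 140, σ(140) = 336, σ(141) = 192, σ(142) = 216, σ(143) = 168, σ(144) = 403, σ(145) = 180, σ(146) = 222, σ(147) = 228, σ(148) = 266, σ(149) = 150, σ(150) = 372, σ(151) = 152, σ(152) = 300, σ(153) = 234, σ(154) = 288, σ(155) = 192. Summing all 155 values: 19770. (Average order: Σ_{n ≤ x} σ(n) ~ (π²/12) x². For x = 155, (π²/12)·155² ≈ 19759.77.)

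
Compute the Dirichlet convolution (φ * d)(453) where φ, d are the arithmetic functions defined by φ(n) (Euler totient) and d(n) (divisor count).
(φ * d)(453) = 608

Divisors of 453: [1, 3, 151, 453]. For each d | 453:
  d = 1: φ(1) · d(453/1) = 1 · 4 = 4
  d = 3: φ(3) · d(453/3) = 2 · 2 = 4
  d = 151: φ(151) · d(453/151) = 150 · 2 = 300
  d = 453: φ(453) · d(453/453) = 300 · 1 = 300
Summing: (φ * d)(453) = 4 + 4 + 300 + 300 = 608.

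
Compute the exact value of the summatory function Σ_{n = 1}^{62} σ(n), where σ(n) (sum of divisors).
Σ_{n ≤ 62} σ(n) = 3172

Compute σ(n) for each 1 ≤ n ≤ 62: σ(1) = 1, σ(2) = 3, σ(3) = 4, σ(4) = 7, σ(5) = 6, σ(6) = 12, σ(7) = 8, σ(8) = 15, σ(9) = 13, σ(10) = 18, σ(11) = 12, σ(12) = 28, σ(13) = 14, σ(14) = 24, σ(15) = 24, σ(16) = 31, σ(17) = 18, σ(18) = 39, σ(19) = 20, σ(20) = 42, σ(21) = 32, σ(22) = 36, σ(23) = 24, σ(24) = 60, σ(25) = 31, σ(26) = 42, σ(27) = 40, σ(28) = 56, σ(29) = 30, σ(30) = 72, σ(31) = 32, σ(32) = 63, σ(33) = 48, σ(34) = 54, σ(35) = 48, σ(36) = 91, σ(37) = 38, σ(38) = 60, σ(39) = 56, σ(40) = 90, σ(41) = 42, σ(42) = 96, σ(43) = 44, σ(44) = 84, σ(45) = 78, σ(46) = 72, σ(47) = 48, σ(48) = 124, σ(49) = 57, σ(50) = 93, σ(51) = 72, σ(52) = 98, σ(53) = 54, σ(54) = 120, σ(55) = 72, σ(56) = 120, σ(57) = 80, σ(58) = 90, σ(59) = 60, σ(60) = 168, σ(61) = 62, σ(62) = 96. Summing all 62 values: 3172. (Average order: Σ_{n ≤ x} σ(n) ~ (π²/12) x². For x = 62, (π²/12)·62² ≈ 3161.56.)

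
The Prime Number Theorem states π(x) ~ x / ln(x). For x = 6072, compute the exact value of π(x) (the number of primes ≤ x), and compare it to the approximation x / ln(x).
π(6072) = 791;  x/ln(x) ≈ 697.01;  relative error ≈ 11.88%.

Directly count primes up to 6072: π(6072) = 791. The PNT approximation gives 6072/ln(6072) ≈ 6072/8.71144 ≈ 697.01. Relative error (π(x) − x/ln(x)) / π(x) ≈ 11.88%; the approximation is known to undercount slightly (Li(x) is a better estimate).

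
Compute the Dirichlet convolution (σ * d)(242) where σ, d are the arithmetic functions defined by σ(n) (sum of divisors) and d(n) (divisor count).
(σ * d)(242) = 800

Divisors of 242: [1, 2, 11, 22, 121, 242]. For each d | 242:
  d = 1: σ(1) · d(242/1) = 1 · 6 = 6
  d = 2: σ(2) · d(242/2) = 3 · 3 = 9
  d = 11: σ(11) · d(242/11) = 12 · 4 = 48
  d = 22: σ(22) · d(242/22) = 36 · 2 = 72
  d = 121: σ(121) · d(242/121) = 133 · 2 = 266
  d = 242: σ(242) · d(242/242) = 399 · 1 = 399
Summing: (σ * d)(242) = 6 + 9 + 48 + 72 + 266 + 399 = 800.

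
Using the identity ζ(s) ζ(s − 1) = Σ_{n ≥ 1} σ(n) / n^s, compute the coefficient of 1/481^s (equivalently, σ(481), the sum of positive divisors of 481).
σ(481) = 532

In the product (Σ m^0/m^s)(Σ k / k^s) = Σ (Σ_{d | n} d) / n^s, the coefficient of 1/n^s is σ(n) = Σ_{d | n} d. For n = 481, divisors are [1, 13, 37, 481]; summing: σ(481) = 532.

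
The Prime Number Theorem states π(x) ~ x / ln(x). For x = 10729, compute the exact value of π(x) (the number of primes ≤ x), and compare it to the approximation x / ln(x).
π(10729) = 1308;  x/ln(x) ≈ 1156.05;  relative error ≈ 11.62%.

Directly count primes up to 10729: π(10729) = 1308. The PNT approximation gives 10729/ln(10729) ≈ 10729/9.28071 ≈ 1156.05. Relative error (π(x) − x/ln(x)) / π(x) ≈ 11.62%; the approximation is known to undercount slightly (Li(x) is a better estimate).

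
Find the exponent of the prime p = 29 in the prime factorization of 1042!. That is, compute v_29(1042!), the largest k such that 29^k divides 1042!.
v_29(1042!) = 36

Legendre's formula: v_p(n!) = Σ_{k ≥ 1} ⌊n / p^k⌋. For p = 29, n = 1042, the terms are:
  ⌊1042/29^1⌋ = ⌊1042/29⌋ = 35
  ⌊1042/29^2⌋ = ⌊1042/841⌋ = 1
(the next term ⌊1042/29^3⌋ = 0, terminating the sum). Summing: v_29(1042!) = 35 + 1 = 36.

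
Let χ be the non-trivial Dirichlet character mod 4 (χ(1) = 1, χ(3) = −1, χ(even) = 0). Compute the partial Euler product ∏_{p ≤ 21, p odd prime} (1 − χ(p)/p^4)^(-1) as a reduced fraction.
∏ = 10388364341566686475/10504466734429503488

The odd primes p ≤ 21 are [3, 5, 7, 11, 13, 17, 19]. For each, χ(p) = 1 if p ≡ 1 mod 4, χ(p) = −1 if p ≡ 3 mod 4. Taking (1 − χ(p)/p^4)^(-1) = p^4/(p^4 − χ(p)): (1 − (-1)/3^4)^(-1) · (1 − (1)/5^4)^(-1) · (1 − (-1)/7^4)^(-1) · (1 − (-1)/11^4)^(-1) · (1 − (1)/13^4)^(-1) · (1 − (1)/17^4)^(-1) · (1 − (-1)/19^4)^(-1) = 10388364341566686475/10504466734429503488.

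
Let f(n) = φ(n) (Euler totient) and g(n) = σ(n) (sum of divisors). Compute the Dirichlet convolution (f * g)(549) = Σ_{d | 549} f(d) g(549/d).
(φ * σ)(549) = 3294

Divisors of 549: [1, 3, 9, 61, 183, 549]. For each d | 549:
  d = 1: φ(1) · σ(549/1) = 1 · 806 = 806
  d = 3: φ(3) · σ(549/3) = 2 · 248 = 496
  d = 9: φ(9) · σ(549/9) = 6 · 62 = 372
  d = 61: φ(61) · σ(549/61) = 60 · 13 = 780
  d = 183: φ(183) · σ(549/183) = 120 · 4 = 480
  d = 549: φ(549) · σ(549/549) = 360 · 1 = 360
Summing: (φ * σ)(549) = 806 + 496 + 372 + 780 + 480 + 360 = 3294.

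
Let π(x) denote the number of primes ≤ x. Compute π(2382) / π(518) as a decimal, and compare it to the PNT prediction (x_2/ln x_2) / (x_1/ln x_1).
π(2382)/π(518) = 353/97 ≈ 3.6392;  PNT prediction ≈ 3.6962.

π(518) = 97 and π(2382) = 353, so π(2382)/π(518) ≈ 3.6392. The PNT-predicted ratio is (2382/ln(2382)) / (518/ln(518)) ≈ 3.6962. The two agree to within a few percent, as expected.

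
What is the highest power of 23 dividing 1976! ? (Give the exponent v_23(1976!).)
v_23(1976!) = 88

Legendre's formula: v_p(n!) = Σ_{k ≥ 1} ⌊n / p^k⌋. For p = 23, n = 1976, the terms are:
  ⌊1976/23^1⌋ = ⌊1976/23⌋ = 85
  ⌊1976/23^2⌋ = ⌊1976/529⌋ = 3
(the next term ⌊1976/23^3⌋ = 0, terminating the sum). Summing: v_23(1976!) = 85 + 3 = 88.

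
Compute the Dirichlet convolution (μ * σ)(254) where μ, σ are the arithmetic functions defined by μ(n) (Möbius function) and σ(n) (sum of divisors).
(μ * σ)(254) = 254

Divisors of 254: [1, 2, 127, 254]. For each d | 254:
  d = 1: μ(1) · σ(254/1) = 1 · 384 = 384
  d = 2: μ(2) · σ(254/2) = -1 · 128 = -128
  d = 127: μ(127) · σ(254/127) = -1 · 3 = -3
  d = 254: μ(254) · σ(254/254) = 1 · 1 = 1
Summing: (μ * σ)(254) = 384 + -128 + -3 + 1 = 254.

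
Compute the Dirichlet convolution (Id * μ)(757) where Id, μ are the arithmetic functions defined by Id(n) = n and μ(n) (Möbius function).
(Id * μ)(757) = 756

Divisors of 757: [1, 757]. For each d | 757:
  d = 1: Id(1) · μ(757/1) = 1 · -1 = -1
  d = 757: Id(757) · μ(757/757) = 757 · 1 = 757
Summing: (Id * μ)(757) = -1 + 757 = 756.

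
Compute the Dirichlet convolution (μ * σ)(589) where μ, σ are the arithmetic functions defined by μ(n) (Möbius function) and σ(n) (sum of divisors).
(μ * σ)(589) = 589

Divisors of 589: [1, 19, 31, 589]. For each d | 589:
  d = 1: μ(1) · σ(589/1) = 1 · 640 = 640
  d = 19: μ(19) · σ(589/19) = -1 · 32 = -32
  d = 31: μ(31) · σ(589/31) = -1 · 20 = -20
  d = 589: μ(589) · σ(589/589) = 1 · 1 = 1
Summing: (μ * σ)(589) = 640 + -32 + -20 + 1 = 589.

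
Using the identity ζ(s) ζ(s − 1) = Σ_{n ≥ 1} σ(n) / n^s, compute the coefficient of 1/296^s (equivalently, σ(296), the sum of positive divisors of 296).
σ(296) = 570

In the product (Σ m^0/m^s)(Σ k / k^s) = Σ (Σ_{d | n} d) / n^s, the coefficient of 1/n^s is σ(n) = Σ_{d | n} d. For n = 296, divisors are [1, 2, 4, 8, 37, 74, 148, 296]; summing: σ(296) = 570.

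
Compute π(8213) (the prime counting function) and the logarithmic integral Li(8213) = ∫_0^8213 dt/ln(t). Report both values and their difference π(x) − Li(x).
π(8213) = 1029;  Li(8213) ≈ 1050.08;  π(x) − Li(x) ≈ -21.08.

Direct count of primes ≤ 8213 gives π(8213) = 1029. Numerical evaluation of the logarithmic integral gives Li(8213) ≈ 1050.08. The difference π(x) − Li(x) ≈ -21.08 is typically negative for small/moderate x (Li(x) overestimates), though Littlewood's theorem shows this sign changes infinitely often.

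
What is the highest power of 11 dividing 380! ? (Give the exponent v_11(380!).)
v_11(380!) = 37

Legendre's formula: v_p(n!) = Σ_{k ≥ 1} ⌊n / p^k⌋. For p = 11, n = 380, the terms are:
  ⌊380/11^1⌋ = ⌊380/11⌋ = 34
  ⌊380/11^2⌋ = ⌊380/121⌋ = 3
(the next term ⌊380/11^3⌋ = 0, terminating the sum). Summing: v_11(380!) = 34 + 3 = 37.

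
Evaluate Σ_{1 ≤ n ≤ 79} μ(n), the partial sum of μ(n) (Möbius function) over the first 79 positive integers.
Σ_{n ≤ 79} μ(n) = -4

Compute μ(n) for each 1 ≤ n ≤ 79: μ(1) = 1, μ(2) = -1, μ(3) = -1, μ(4) = 0, μ(5) = -1, μ(6) = 1, μ(7) = -1, μ(8) = 0, μ(9) = 0, μ(10) = 1, μ(11) = -1, μ(12) = 0, μ(13) = -1, μ(14) = 1, μ(15) = 1, μ(16) = 0, μ(17) = -1, μ(18) = 0, μ(19) = -1, μ(20) = 0, μ(21) = 1, μ(22) = 1, μ(23) = -1, μ(24) = 0, μ(25) = 0, μ(26) = 1, μ(27) = 0, μ(28) = 0, μ(29) = -1, μ(30) = -1, μ(31) = -1, μ(32) = 0, μ(33) = 1, μ(34) = 1, μ(35) = 1, μ(36) = 0, μ(37) = -1, μ(38) = 1, μ(39) = 1, μ(40) = 0, μ(41) = -1, μ(42) = -1, μ(43) = -1, μ(44) = 0, μ(45) = 0, μ(46) = 1, μ(47) = -1, μ(48) = 0, μ(49) = 0, μ(50) = 0, μ(51) = 1, μ(52) = 0, μ(53) = -1, μ(54) = 0, μ(55) = 1, μ(56) = 0, μ(57) = 1, μ(58) = 1, μ(59) = -1, μ(60) = 0, μ(61) = -1, μ(62) = 1, μ(63) = 0, μ(64) = 0, μ(65) = 1, μ(66) = -1, μ(67) = -1, μ(68) = 0, μ(69) = 1, μ(70) = -1, μ(71) = -1, μ(72) = 0, μ(73) = -1, μ(74) = 1, μ(75) = 0, μ(76) = 0, μ(77) = 1, μ(78) = -1, μ(79) = -1. Summing all 79 values: -4. (Mertens function M(x) = Σ_{n ≤ x} μ(n); on average M(x) should be small (PNT ⟺ M(x) = o(x)).)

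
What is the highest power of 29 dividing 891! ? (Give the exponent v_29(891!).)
v_29(891!) = 31

Legendre's formula: v_p(n!) = Σ_{k ≥ 1} ⌊n / p^k⌋. For p = 29, n = 891, the terms are:
  ⌊891/29^1⌋ = ⌊891/29⌋ = 30
  ⌊891/29^2⌋ = ⌊891/841⌋ = 1
(the next term ⌊891/29^3⌋ = 0, terminating the sum). Summing: v_29(891!) = 30 + 1 = 31.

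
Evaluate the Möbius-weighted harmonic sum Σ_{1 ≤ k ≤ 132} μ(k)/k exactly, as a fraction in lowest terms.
Σ μ(k)/k = -4282394934202784040475989054340166706696769726931/525896479052627740771371797072411912900610967452630

Values of μ(k) for 1 ≤ k ≤ 132: μ(1) = 1, μ(2) = -1, μ(3) = -1, μ(5) = -1, μ(6) = 1, μ(7) = -1, μ(10) = 1, μ(11) = -1, μ(13) = -1, μ(14) = 1, μ(15) = 1, μ(17) = -1, μ(19) = -1, μ(21) = 1, μ(22) = 1, μ(23) = -1, μ(26) = 1, μ(29) = -1, μ(30) = -1, μ(31) = -1, μ(33) = 1, μ(34) = 1, μ(35) = 1, μ(37) = -1, μ(38) = 1, μ(39) = 1, μ(41) = -1, μ(42) = -1, μ(43) = -1, μ(46) = 1, μ(47) = -1, μ(51) = 1, μ(53) = -1, μ(55) = 1, μ(57) = 1, μ(58) = 1, μ(59) = -1, μ(61) = -1, μ(62) = 1, μ(65) = 1, μ(66) = -1, μ(67) = -1, μ(69) = 1, μ(70) = -1, μ(71) = -1, μ(73) = -1, μ(74) = 1, μ(77) = 1, μ(78) = -1, μ(79) = -1, μ(82) = 1, μ(83) = -1, μ(85) = 1, μ(86) = 1, μ(87) = 1, μ(89) = -1, μ(91) = 1, μ(93) = 1, μ(94) = 1, μ(95) = 1, μ(97) = -1, μ(101) = -1, μ(102) = -1, μ(103) = -1, μ(105) = -1, μ(106) = 1, μ(107) = -1, μ(109) = -1, μ(110) = -1, μ(111) = 1, μ(113) = -1, μ(114) = -1, μ(115) = 1, μ(118) = 1, μ(119) = 1, μ(122) = 1, μ(123) = 1, μ(127) = -1, μ(129) = 1, μ(130) = -1, μ(131) = -1, with μ = 0 on non-squarefree integers. Summing μ(k)/k for k where μ(k) ≠ 0 gives -4282394934202784040475989054340166706696769726931/525896479052627740771371797072411912900610967452630 ≈ -0.0081. (PNT ⟺ this sum → 0 as n → ∞.)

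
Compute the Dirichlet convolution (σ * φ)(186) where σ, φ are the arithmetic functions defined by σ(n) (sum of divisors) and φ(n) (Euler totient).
(σ * φ)(186) = 1488

Divisors of 186: [1, 2, 3, 6, 31, 62, 93, 186]. For each d | 186:
  d = 1: σ(1) · φ(186/1) = 1 · 60 = 60
  d = 2: σ(2) · φ(186/2) = 3 · 60 = 180
  d = 3: σ(3) · φ(186/3) = 4 · 30 = 120
  d = 6: σ(6) · φ(186/6) = 12 · 30 = 360
  d = 31: σ(31) · φ(186/31) = 32 · 2 = 64
  d = 62: σ(62) · φ(186/62) = 96 · 2 = 192
  d = 93: σ(93) · φ(186/93) = 128 · 1 = 128
  d = 186: σ(186) · φ(186/186) = 384 · 1 = 384
Summing: (σ * φ)(186) = 60 + 180 + 120 + 360 + 64 + 192 + 128 + 384 = 1488.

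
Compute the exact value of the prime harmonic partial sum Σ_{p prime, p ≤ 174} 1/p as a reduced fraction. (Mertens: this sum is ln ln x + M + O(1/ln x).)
Σ 1/p = 319420215161551700804173656907103406301944826032199624513259054823197/166589903787325219380851695350896256250980509594874862046961683989710

π(174) = 40, so the primes ≤ 174 are [2, 3, 5, 7, 11, 13, 17, 19, 23, 29, 31, 37, 41, 43, 47, 53, 59, 61, 67, 71, 73, 79, 83, 89, 97, 101, 103, 107, 109, 113, 127, 131, 137, 139, 149, 151, 157, 163, 167, 173]. Summing 1/p over these primes: 319420215161551700804173656907103406301944826032199624513259054823197/166589903787325219380851695350896256250980509594874862046961683989710 ≈ 1.9174. Mertens estimate ln ln(174) + 0.2615 ≈ 1.9023.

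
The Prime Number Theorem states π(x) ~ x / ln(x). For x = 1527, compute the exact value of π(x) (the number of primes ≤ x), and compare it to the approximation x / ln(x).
π(1527) = 241;  x/ln(x) ≈ 208.29;  relative error ≈ 13.57%.

Directly count primes up to 1527: π(1527) = 241. The PNT approximation gives 1527/ln(1527) ≈ 1527/7.33106 ≈ 208.29. Relative error (π(x) − x/ln(x)) / π(x) ≈ 13.57%; the approximation is known to undercount slightly (Li(x) is a better estimate).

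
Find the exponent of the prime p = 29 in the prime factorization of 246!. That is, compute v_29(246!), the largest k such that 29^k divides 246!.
v_29(246!) = 8

Legendre's formula: v_p(n!) = Σ_{k ≥ 1} ⌊n / p^k⌋. For p = 29, n = 246, the terms are:
  ⌊246/29^1⌋ = ⌊246/29⌋ = 8
(the next term ⌊246/29^2⌋ = 0, terminating the sum). Summing: v_29(246!) = 8 = 8.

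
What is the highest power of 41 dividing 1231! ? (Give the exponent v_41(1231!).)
v_41(1231!) = 30

Legendre's formula: v_p(n!) = Σ_{k ≥ 1} ⌊n / p^k⌋. For p = 41, n = 1231, the terms are:
  ⌊1231/41^1⌋ = ⌊1231/41⌋ = 30
(the next term ⌊1231/41^2⌋ = 0, terminating the sum). Summing: v_41(1231!) = 30 = 30.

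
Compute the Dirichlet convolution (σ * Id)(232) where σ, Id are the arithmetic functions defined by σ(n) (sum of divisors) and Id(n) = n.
(σ * Id)(232) = 2891

Divisors of 232: [1, 2, 4, 8, 29, 58, 116, 232]. For each d | 232:
  d = 1: σ(1) · Id(232/1) = 1 · 232 = 232
  d = 2: σ(2) · Id(232/2) = 3 · 116 = 348
  d = 4: σ(4) · Id(232/4) = 7 · 58 = 406
  d = 8: σ(8) · Id(232/8) = 15 · 29 = 435
  d = 29: σ(29) · Id(232/29) = 30 · 8 = 240
  d = 58: σ(58) · Id(232/58) = 90 · 4 = 360
  d = 116: σ(116) · Id(232/116) = 210 · 2 = 420
  d = 232: σ(232) · Id(232/232) = 450 · 1 = 450
Summing: (σ * Id)(232) = 232 + 348 + 406 + 435 + 240 + 360 + 420 + 450 = 2891.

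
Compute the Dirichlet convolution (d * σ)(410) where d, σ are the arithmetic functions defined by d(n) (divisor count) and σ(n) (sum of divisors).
(d * σ)(410) = 1760

Divisors of 410: [1, 2, 5, 10, 41, 82, 205, 410]. For each d | 410:
  d = 1: d(1) · σ(410/1) = 1 · 756 = 756
  d = 2: d(2) · σ(410/2) = 2 · 252 = 504
  d = 5: d(5) · σ(410/5) = 2 · 126 = 252
  d = 10: d(10) · σ(410/10) = 4 · 42 = 168
  d = 41: d(41) · σ(410/41) = 2 · 18 = 36
  d = 82: d(82) · σ(410/82) = 4 · 6 = 24
  d = 205: d(205) · σ(410/205) = 4 · 3 = 12
  d = 410: d(410) · σ(410/410) = 8 · 1 = 8
Summing: (d * σ)(410) = 756 + 504 + 252 + 168 + 36 + 24 + 12 + 8 = 1760.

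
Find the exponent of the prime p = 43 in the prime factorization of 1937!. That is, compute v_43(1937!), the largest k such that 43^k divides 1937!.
v_43(1937!) = 46

Legendre's formula: v_p(n!) = Σ_{k ≥ 1} ⌊n / p^k⌋. For p = 43, n = 1937, the terms are:
  ⌊1937/43^1⌋ = ⌊1937/43⌋ = 45
  ⌊1937/43^2⌋ = ⌊1937/1849⌋ = 1
(the next term ⌊1937/43^3⌋ = 0, terminating the sum). Summing: v_43(1937!) = 45 + 1 = 46.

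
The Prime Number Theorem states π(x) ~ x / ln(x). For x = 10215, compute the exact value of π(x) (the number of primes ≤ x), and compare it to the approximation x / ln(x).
π(10215) = 1253;  x/ln(x) ≈ 1106.52;  relative error ≈ 11.69%.

Directly count primes up to 10215: π(10215) = 1253. The PNT approximation gives 10215/ln(10215) ≈ 10215/9.23161 ≈ 1106.52. Relative error (π(x) − x/ln(x)) / π(x) ≈ 11.69%; the approximation is known to undercount slightly (Li(x) is a better estimate).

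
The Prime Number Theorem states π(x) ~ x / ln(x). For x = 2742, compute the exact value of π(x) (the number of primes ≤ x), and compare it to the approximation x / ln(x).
π(2742) = 400;  x/ln(x) ≈ 346.37;  relative error ≈ 13.41%.

Directly count primes up to 2742: π(2742) = 400. The PNT approximation gives 2742/ln(2742) ≈ 2742/7.91644 ≈ 346.37. Relative error (π(x) − x/ln(x)) / π(x) ≈ 13.41%; the approximation is known to undercount slightly (Li(x) is a better estimate).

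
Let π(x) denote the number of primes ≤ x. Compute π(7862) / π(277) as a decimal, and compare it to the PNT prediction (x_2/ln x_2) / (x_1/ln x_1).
π(7862)/π(277) = 992/59 ≈ 16.8136;  PNT prediction ≈ 17.7958.

π(277) = 59 and π(7862) = 992, so π(7862)/π(277) ≈ 16.8136. The PNT-predicted ratio is (7862/ln(7862)) / (277/ln(277)) ≈ 17.7958. The two agree to within a few percent, as expected.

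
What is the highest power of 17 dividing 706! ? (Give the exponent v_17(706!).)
v_17(706!) = 43

Legendre's formula: v_p(n!) = Σ_{k ≥ 1} ⌊n / p^k⌋. For p = 17, n = 706, the terms are:
  ⌊706/17^1⌋ = ⌊706/17⌋ = 41
  ⌊706/17^2⌋ = ⌊706/289⌋ = 2
(the next term ⌊706/17^3⌋ = 0, terminating the sum). Summing: v_17(706!) = 41 + 2 = 43.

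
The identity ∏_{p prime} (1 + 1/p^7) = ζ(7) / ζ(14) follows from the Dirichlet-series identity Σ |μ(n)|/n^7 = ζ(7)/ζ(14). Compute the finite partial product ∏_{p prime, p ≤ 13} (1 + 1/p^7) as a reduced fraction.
∏ = 131129952026000311359081292/130052142598591679794453125

The primes p ≤ 13 are [2, 3, 5, 7, 11, 13]. For each, (1 + 1/p^7) = (p^7 + 1)/p^7. Multiplying these fractions over p ∈ [2, 3, 5, 7, 11, 13] gives 131129952026000311359081292/130052142598591679794453125. (In the limit P → ∞ this tends to ζ(7)/ζ(14).)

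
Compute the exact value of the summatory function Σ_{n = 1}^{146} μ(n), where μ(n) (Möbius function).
Σ_{n ≤ 146} μ(n) = 1

Compute μ(n) for each 1 ≤ n ≤ 146: μ(1) = 1, μ(2) = -1, μ(3) = -1, μ(4) = 0, μ(5) = -1, μ(6) = 1, μ(7) = -1, μ(8) = 0, μ(9) = 0, μ(10) = 1, μ(11) = -1, μ(12) = 0, μ(13) = -1, μ(14) = 1, μ(15) = 1, μ(16) = 0, μ(17) = -1, μ(18) = 0, μ(19) = -1, μ(20) = 0, μ(21) = 1, μ(22) = 1, μ(23) = -1, μ(24) = 0, μ(25) = 0, μ(26) = 1, μ(27) = 0, μ(28) = 0, μ(29) = -1, μ(30) = -1, μ(31) = -1, μ(32) = 0, μ(33) = 1, μ(34) = 1, μ(35) = 1, μ(36) = 0, μ(37) = -1, μ(38) = 1, μ(39) = 1, μ(40) = 0, μ(41) = -1, μ(42) = -1, μ(43) = -1, μ(44) = 0, μ(45) = 0, μ(46) = 1, μ(47) = -1, μ(48) = 0, μ(49) = 0, μ(50) = 0, μ(51) = 1, μ(52) = 0, μ(53) = -1, μ(54) = 0, μ(55) = 1, μ(56) = 0, μ(57) = 1, μ(58) = 1, μ(59) = -1, μ(60) = 0, μ(61) = -1, μ(62) = 1, μ(63) = 0, μ(64) = 0, μ(65) = 1, μ(66) = -1, μ(67) = -1, μ(68) = 0, μ(69) = 1, μ(70) = -1, μ(71) = -1, μ(72) = 0, μ(73) = -1, μ(74) = 1, μ(75) = 0, μ(76) = 0, μ(77) = 1, μ(78) = -1, μ(79) = -1, μ(80) = 0, μ(81) = 0, μ(82) = 1, μ(83) = -1, μ(84) = 0, μ(85) = 1, μ(86) = 1, μ(87) = 1, μ(88) = 0, μ(89) = -1, μ(90) = 0, μ(91) = 1, μ(92) = 0, μ(93) = 1, μ(94) = 1, μ(95) = 1, μ(96) = 0, μ(97) = -1, μ(98) = 0, μ(99) = 0, μ(100) = 0, μ(101) = -1, μ(102) = -1, μ(103) = -1, μ(104) = 0, μ(105) = -1, μ(106) = 1, μ(107) = -1, μ(108) = 0, μ(109) = -1, μ(110) = -1, μ(111) = 1, μ(112) = 0, μ(113) = -1, μ(114) = -1, μ(115) = 1, μ(116) = 0, μ(117) = 0, μ(118) = 1, μ(119) = 1, μ(120) = 0, μ(121) = 0, μ(122) = 1, μ(123) = 1, μ(124) = 0, μ(125) = 0, μ(126) = 0, μ(127) = -1, μ(128) = 0, μ(129) = 1, μ(130) = -1, μ(131) = -1, μ(132) = 0, μ(133) = 1, μ(134) = 1, μ(135) = 0, μ(136) = 0, μ(137) = -1, μ(138) = -1, μ(139) = -1, μ(140) = 0, μ(141) = 1, μ(142) = 1, μ(143) = 1, μ(144) = 0, μ(145) = 1, μ(146) = 1. Summing all 146 values: 1. (Mertens function M(x) = Σ_{n ≤ x} μ(n); on average M(x) should be small (PNT ⟺ M(x) = o(x)).)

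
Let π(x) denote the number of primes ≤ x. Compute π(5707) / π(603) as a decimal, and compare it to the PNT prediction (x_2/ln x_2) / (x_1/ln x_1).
π(5707)/π(603) = 751/110 ≈ 6.8273;  PNT prediction ≈ 7.0051.

π(603) = 110 and π(5707) = 751, so π(5707)/π(603) ≈ 6.8273. The PNT-predicted ratio is (5707/ln(5707)) / (603/ln(603)) ≈ 7.0051. The two agree to within a few percent, as expected.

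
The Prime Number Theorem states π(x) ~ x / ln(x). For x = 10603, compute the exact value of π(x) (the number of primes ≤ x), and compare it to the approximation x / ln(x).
π(10603) = 1293;  x/ln(x) ≈ 1143.93;  relative error ≈ 11.53%.

Directly count primes up to 10603: π(10603) = 1293. The PNT approximation gives 10603/ln(10603) ≈ 10603/9.26889 ≈ 1143.93. Relative error (π(x) − x/ln(x)) / π(x) ≈ 11.53%; the approximation is known to undercount slightly (Li(x) is a better estimate).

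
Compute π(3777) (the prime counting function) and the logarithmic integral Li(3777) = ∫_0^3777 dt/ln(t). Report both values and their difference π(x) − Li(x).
π(3777) = 525;  Li(3777) ≈ 538.39;  π(x) − Li(x) ≈ -13.39.

Direct count of primes ≤ 3777 gives π(3777) = 525. Numerical evaluation of the logarithmic integral gives Li(3777) ≈ 538.39. The difference π(x) − Li(x) ≈ -13.39 is typically negative for small/moderate x (Li(x) overestimates), though Littlewood's theorem shows this sign changes infinitely often.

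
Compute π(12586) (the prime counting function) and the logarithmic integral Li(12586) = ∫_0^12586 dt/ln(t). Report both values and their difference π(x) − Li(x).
π(12586) = 1503;  Li(12586) ≈ 1523.33;  π(x) − Li(x) ≈ -20.33.

Direct count of primes ≤ 12586 gives π(12586) = 1503. Numerical evaluation of the logarithmic integral gives Li(12586) ≈ 1523.33. The difference π(x) − Li(x) ≈ -20.33 is typically negative for small/moderate x (Li(x) overestimates), though Littlewood's theorem shows this sign changes infinitely often.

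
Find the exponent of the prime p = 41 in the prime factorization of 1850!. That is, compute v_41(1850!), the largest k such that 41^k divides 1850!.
v_41(1850!) = 46

Legendre's formula: v_p(n!) = Σ_{k ≥ 1} ⌊n / p^k⌋. For p = 41, n = 1850, the terms are:
  ⌊1850/41^1⌋ = ⌊1850/41⌋ = 45
  ⌊1850/41^2⌋ = ⌊1850/1681⌋ = 1
(the next term ⌊1850/41^3⌋ = 0, terminating the sum). Summing: v_41(1850!) = 45 + 1 = 46.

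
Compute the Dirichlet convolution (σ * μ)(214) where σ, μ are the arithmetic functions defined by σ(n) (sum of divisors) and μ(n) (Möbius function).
(σ * μ)(214) = 214

Divisors of 214: [1, 2, 107, 214]. For each d | 214:
  d = 1: σ(1) · μ(214/1) = 1 · 1 = 1
  d = 2: σ(2) · μ(214/2) = 3 · -1 = -3
  d = 107: σ(107) · μ(214/107) = 108 · -1 = -108
  d = 214: σ(214) · μ(214/214) = 324 · 1 = 324
Summing: (σ * μ)(214) = 1 + -3 + -108 + 324 = 214.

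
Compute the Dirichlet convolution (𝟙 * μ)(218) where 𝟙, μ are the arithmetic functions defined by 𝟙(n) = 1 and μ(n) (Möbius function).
(𝟙 * μ)(218) = 0

Divisors of 218: [1, 2, 109, 218]. For each d | 218:
  d = 1: 𝟙(1) · μ(218/1) = 1 · 1 = 1
  d = 2: 𝟙(2) · μ(218/2) = 1 · -1 = -1
  d = 109: 𝟙(109) · μ(218/109) = 1 · -1 = -1
  d = 218: 𝟙(218) · μ(218/218) = 1 · 1 = 1
Summing: (𝟙 * μ)(218) = 1 + -1 + -1 + 1 = 0.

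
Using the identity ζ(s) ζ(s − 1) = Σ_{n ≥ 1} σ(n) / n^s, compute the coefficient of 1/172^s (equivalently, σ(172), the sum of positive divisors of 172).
σ(172) = 308

In the product (Σ m^0/m^s)(Σ k / k^s) = Σ (Σ_{d | n} d) / n^s, the coefficient of 1/n^s is σ(n) = Σ_{d | n} d. For n = 172, divisors are [1, 2, 4, 43, 86, 172]; summing: σ(172) = 308.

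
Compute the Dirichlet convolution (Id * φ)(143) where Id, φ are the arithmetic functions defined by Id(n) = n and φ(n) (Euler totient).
(Id * φ)(143) = 525

Divisors of 143: [1, 11, 13, 143]. For each d | 143:
  d = 1: Id(1) · φ(143/1) = 1 · 120 = 120
  d = 11: Id(11) · φ(143/11) = 11 · 12 = 132
  d = 13: Id(13) · φ(143/13) = 13 · 10 = 130
  d = 143: Id(143) · φ(143/143) = 143 · 1 = 143
Summing: (Id * φ)(143) = 120 + 132 + 130 + 143 = 525.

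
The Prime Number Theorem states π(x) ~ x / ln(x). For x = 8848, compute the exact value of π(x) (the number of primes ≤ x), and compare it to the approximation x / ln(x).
π(8848) = 1102;  x/ln(x) ≈ 973.60;  relative error ≈ 11.65%.

Directly count primes up to 8848: π(8848) = 1102. The PNT approximation gives 8848/ln(8848) ≈ 8848/9.08795 ≈ 973.60. Relative error (π(x) − x/ln(x)) / π(x) ≈ 11.65%; the approximation is known to undercount slightly (Li(x) is a better estimate).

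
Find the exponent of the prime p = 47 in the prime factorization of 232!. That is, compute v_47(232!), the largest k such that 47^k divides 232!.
v_47(232!) = 4

Legendre's formula: v_p(n!) = Σ_{k ≥ 1} ⌊n / p^k⌋. For p = 47, n = 232, the terms are:
  ⌊232/47^1⌋ = ⌊232/47⌋ = 4
(the next term ⌊232/47^2⌋ = 0, terminating the sum). Summing: v_47(232!) = 4 = 4.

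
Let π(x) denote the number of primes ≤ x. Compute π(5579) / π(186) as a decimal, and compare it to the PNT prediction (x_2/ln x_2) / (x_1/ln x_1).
π(5579)/π(186) = 736/42 ≈ 17.5238;  PNT prediction ≈ 18.1695.

π(186) = 42 and π(5579) = 736, so π(5579)/π(186) ≈ 17.5238. The PNT-predicted ratio is (5579/ln(5579)) / (186/ln(186)) ≈ 18.1695. The two agree to within a few percent, as expected.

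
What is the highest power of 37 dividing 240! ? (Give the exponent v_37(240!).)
v_37(240!) = 6

Legendre's formula: v_p(n!) = Σ_{k ≥ 1} ⌊n / p^k⌋. For p = 37, n = 240, the terms are:
  ⌊240/37^1⌋ = ⌊240/37⌋ = 6
(the next term ⌊240/37^2⌋ = 0, terminating the sum). Summing: v_37(240!) = 6 = 6.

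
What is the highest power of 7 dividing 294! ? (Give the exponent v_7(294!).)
v_7(294!) = 48

Legendre's formula: v_p(n!) = Σ_{k ≥ 1} ⌊n / p^k⌋. For p = 7, n = 294, the terms are:
  ⌊294/7^1⌋ = ⌊294/7⌋ = 42
  ⌊294/7^2⌋ = ⌊294/49⌋ = 6
(the next term ⌊294/7^3⌋ = 0, terminating the sum). Summing: v_7(294!) = 42 + 6 = 48.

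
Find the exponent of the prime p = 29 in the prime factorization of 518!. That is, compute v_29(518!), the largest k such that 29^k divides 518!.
v_29(518!) = 17

Legendre's formula: v_p(n!) = Σ_{k ≥ 1} ⌊n / p^k⌋. For p = 29, n = 518, the terms are:
  ⌊518/29^1⌋ = ⌊518/29⌋ = 17
(the next term ⌊518/29^2⌋ = 0, terminating the sum). Summing: v_29(518!) = 17 = 17.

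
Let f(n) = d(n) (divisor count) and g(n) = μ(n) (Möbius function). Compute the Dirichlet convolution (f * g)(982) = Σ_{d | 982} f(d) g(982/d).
(d * μ)(982) = 1

Divisors of 982: [1, 2, 491, 982]. For each d | 982:
  d = 1: d(1) · μ(982/1) = 1 · 1 = 1
  d = 2: d(2) · μ(982/2) = 2 · -1 = -2
  d = 491: d(491) · μ(982/491) = 2 · -1 = -2
  d = 982: d(982) · μ(982/982) = 4 · 1 = 4
Summing: (d * μ)(982) = 1 + -2 + -2 + 4 = 1.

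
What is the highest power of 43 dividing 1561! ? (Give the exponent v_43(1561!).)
v_43(1561!) = 36

Legendre's formula: v_p(n!) = Σ_{k ≥ 1} ⌊n / p^k⌋. For p = 43, n = 1561, the terms are:
  ⌊1561/43^1⌋ = ⌊1561/43⌋ = 36
(the next term ⌊1561/43^2⌋ = 0, terminating the sum). Summing: v_43(1561!) = 36 = 36.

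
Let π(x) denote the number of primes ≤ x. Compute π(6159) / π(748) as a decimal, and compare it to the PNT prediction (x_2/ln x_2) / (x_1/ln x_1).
π(6159)/π(748) = 802/132 ≈ 6.0758;  PNT prediction ≈ 6.2445.

π(748) = 132 and π(6159) = 802, so π(6159)/π(748) ≈ 6.0758. The PNT-predicted ratio is (6159/ln(6159)) / (748/ln(748)) ≈ 6.2445. The two agree to within a few percent, as expected.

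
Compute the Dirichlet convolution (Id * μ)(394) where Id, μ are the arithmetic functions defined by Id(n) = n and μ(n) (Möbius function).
(Id * μ)(394) = 196

Divisors of 394: [1, 2, 197, 394]. For each d | 394:
  d = 1: Id(1) · μ(394/1) = 1 · 1 = 1
  d = 2: Id(2) · μ(394/2) = 2 · -1 = -2
  d = 197: Id(197) · μ(394/197) = 197 · -1 = -197
  d = 394: Id(394) · μ(394/394) = 394 · 1 = 394
Summing: (Id * μ)(394) = 1 + -2 + -197 + 394 = 196.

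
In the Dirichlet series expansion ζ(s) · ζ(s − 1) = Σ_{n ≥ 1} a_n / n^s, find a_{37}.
σ(37) = 38

In the product (Σ m^0/m^s)(Σ k / k^s) = Σ (Σ_{d | n} d) / n^s, the coefficient of 1/n^s is σ(n) = Σ_{d | n} d. For n = 37, divisors are [1, 37]; summing: σ(37) = 38.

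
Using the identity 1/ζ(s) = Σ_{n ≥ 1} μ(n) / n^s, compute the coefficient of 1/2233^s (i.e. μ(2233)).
μ(2233) = -1

Factor n = 2233 = 7 · 11 · 29. μ(n) = 0 if any exponent ≥ 2 (not squarefree); otherwise μ(n) = (−1)^{ω(n)} where ω(n) is the number of distinct prime factors. Applying: μ(2233) = -1.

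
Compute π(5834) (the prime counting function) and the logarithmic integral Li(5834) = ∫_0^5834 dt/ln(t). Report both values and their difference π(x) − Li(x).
π(5834) = 765;  Li(5834) ≈ 781.30;  π(x) − Li(x) ≈ -16.30.

Direct count of primes ≤ 5834 gives π(5834) = 765. Numerical evaluation of the logarithmic integral gives Li(5834) ≈ 781.30. The difference π(x) − Li(x) ≈ -16.30 is typically negative for small/moderate x (Li(x) overestimates), though Littlewood's theorem shows this sign changes infinitely often.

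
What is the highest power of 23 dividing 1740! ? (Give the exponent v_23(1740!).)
v_23(1740!) = 78

Legendre's formula: v_p(n!) = Σ_{k ≥ 1} ⌊n / p^k⌋. For p = 23, n = 1740, the terms are:
  ⌊1740/23^1⌋ = ⌊1740/23⌋ = 75
  ⌊1740/23^2⌋ = ⌊1740/529⌋ = 3
(the next term ⌊1740/23^3⌋ = 0, terminating the sum). Summing: v_23(1740!) = 75 + 3 = 78.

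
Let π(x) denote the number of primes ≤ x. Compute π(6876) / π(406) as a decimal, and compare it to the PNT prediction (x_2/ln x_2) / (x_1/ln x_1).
π(6876)/π(406) = 885/79 ≈ 11.2025;  PNT prediction ≈ 11.5126.

π(406) = 79 and π(6876) = 885, so π(6876)/π(406) ≈ 11.2025. The PNT-predicted ratio is (6876/ln(6876)) / (406/ln(406)) ≈ 11.5126. The two agree to within a few percent, as expected.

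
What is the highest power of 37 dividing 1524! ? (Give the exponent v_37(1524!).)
v_37(1524!) = 42

Legendre's formula: v_p(n!) = Σ_{k ≥ 1} ⌊n / p^k⌋. For p = 37, n = 1524, the terms are:
  ⌊1524/37^1⌋ = ⌊1524/37⌋ = 41
  ⌊1524/37^2⌋ = ⌊1524/1369⌋ = 1
(the next term ⌊1524/37^3⌋ = 0, terminating the sum). Summing: v_37(1524!) = 41 + 1 = 42.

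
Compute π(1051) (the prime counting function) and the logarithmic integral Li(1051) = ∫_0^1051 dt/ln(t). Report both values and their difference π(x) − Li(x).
π(1051) = 177;  Li(1051) ≈ 184.97;  π(x) − Li(x) ≈ -7.97.

Direct count of primes ≤ 1051 gives π(1051) = 177. Numerical evaluation of the logarithmic integral gives Li(1051) ≈ 184.97. The difference π(x) − Li(x) ≈ -7.97 is typically negative for small/moderate x (Li(x) overestimates), though Littlewood's theorem shows this sign changes infinitely often.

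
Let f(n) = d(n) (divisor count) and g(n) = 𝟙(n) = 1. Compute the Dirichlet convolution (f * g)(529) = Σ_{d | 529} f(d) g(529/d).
(d * 𝟙)(529) = 6

Divisors of 529: [1, 23, 529]. For each d | 529:
  d = 1: d(1) · 𝟙(529/1) = 1 · 1 = 1
  d = 23: d(23) · 𝟙(529/23) = 2 · 1 = 2
  d = 529: d(529) · 𝟙(529/529) = 3 · 1 = 3
Summing: (d * 𝟙)(529) = 1 + 2 + 3 = 6.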